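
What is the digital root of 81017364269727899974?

8+1+0+1+7+3+6+4+2+6+9+7+2+7+8+9+9+9+7+4 = 109
1+0+9 = 10
1+0 = 1

1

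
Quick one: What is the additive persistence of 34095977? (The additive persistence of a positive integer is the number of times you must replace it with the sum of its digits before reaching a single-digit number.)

2

34095977 → 44 → 8 (2 steps)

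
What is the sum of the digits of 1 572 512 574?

1+5+7+2+5+1+2+5+7+4 = 39

39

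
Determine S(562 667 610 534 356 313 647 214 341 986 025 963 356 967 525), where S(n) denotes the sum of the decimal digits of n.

200

5+6+2+6+6+7+6+1+0+5+3+4+3+5+6+3+1+3+6+4+7+2+1+4+3+4+1+9+8+6+0+2+5+9+6+3+3+5+6+9+6+7+5+2+5 = 200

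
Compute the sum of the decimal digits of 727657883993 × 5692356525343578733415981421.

162

727657883993 × 5692356525343578733415981421 = 4142088104165254378467468081454261294053
Sum of its 40 digits: 162.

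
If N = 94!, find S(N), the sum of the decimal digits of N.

94! = 108736615665674308027365285256786601004186803580182872307497374434045199869417927630229109214583415458560865651202385340530688000000000000000000000
Sum of its 147 digits: 549.

549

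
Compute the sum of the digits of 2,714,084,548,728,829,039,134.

99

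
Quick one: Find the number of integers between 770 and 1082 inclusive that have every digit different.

The integers in [770, 1082] that have every digit different: 780, 781, 782, 783, 784, 785, …, 1079, 1082.
203 qualify.

203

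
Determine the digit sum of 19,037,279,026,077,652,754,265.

1+9+0+3+7+2+7+9+0+2+6+0+7+7+6+5+2+7+5+4+2+6+5 = 102

102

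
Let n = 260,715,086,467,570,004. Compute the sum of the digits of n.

2+6+0+7+1+5+0+8+6+4+6+7+5+7+0+0+0+4 = 68

68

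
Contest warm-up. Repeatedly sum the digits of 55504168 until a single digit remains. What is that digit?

5+5+5+0+4+1+6+8 = 34
3+4 = 7

7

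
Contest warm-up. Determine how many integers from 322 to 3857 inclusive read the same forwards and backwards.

The integers in [322, 3857] that read the same forwards and backwards: 323, 333, 343, 353, 363, 373, …, 3663, 3773.
96 qualify.

96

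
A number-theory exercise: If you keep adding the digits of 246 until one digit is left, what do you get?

2+4+6 = 12
1+2 = 3

3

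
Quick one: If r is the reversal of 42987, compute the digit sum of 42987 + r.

Reversal of 42987 is 78924; 42987 + 78924 = 121911.
Digit sum of 121911: 1+2+1+9+1+1 = 15.

15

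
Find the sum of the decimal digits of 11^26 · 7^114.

589

11^26 · 7^114 = 2614486331821075252389167558411652955279755138933925327054089106262558052888402482189218824639168908652968333458966871846089
Sum of its 124 digits: 589.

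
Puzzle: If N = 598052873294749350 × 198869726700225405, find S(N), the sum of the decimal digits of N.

598052873294749350 × 198869726700225405 = 118934611464411335887407647977236750
Sum of its 36 digits: 162.

162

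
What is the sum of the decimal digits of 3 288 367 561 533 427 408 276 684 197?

135

3+2+8+8+3+6+7+5+6+1+5+3+3+4+2+7+4+0+8+2+7+6+6+8+4+1+9+7 = 135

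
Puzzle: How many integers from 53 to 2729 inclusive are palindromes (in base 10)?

112

The integers in [53, 2729] that are palindromes (in base 10): 55, 66, 77, 88, 99, 101, …, 2552, 2662.
112 qualify.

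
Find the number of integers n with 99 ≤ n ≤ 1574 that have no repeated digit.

The integers in [99, 1574] that have no repeated digit: 102, 103, 104, 105, 106, 107, …, 1573, 1574.
911 qualify.

911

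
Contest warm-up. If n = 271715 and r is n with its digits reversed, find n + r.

788887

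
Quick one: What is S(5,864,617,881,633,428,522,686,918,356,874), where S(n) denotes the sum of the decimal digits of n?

160

5+8+6+4+6+1+7+8+8+1+6+3+3+4+2+8+5+2+2+6+8+6+9+1+8+3+5+6+8+7+4 = 160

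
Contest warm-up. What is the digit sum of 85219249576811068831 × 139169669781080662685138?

85219249576811068831 × 139169669781080662685138 = 11859934822596294457732242647002228198733678
Sum of its 44 digits: 206.

206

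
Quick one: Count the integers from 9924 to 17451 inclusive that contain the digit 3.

2813

The integers in [9924, 17451] that contain the digit 3: 9930, 9931, 9932, 9933, 9934, 9935, …, 17439, 17443.
2813 qualify.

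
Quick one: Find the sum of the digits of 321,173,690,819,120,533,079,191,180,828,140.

123

3+2+1+1+7+3+6+9+0+8+1+9+1+2+0+5+3+3+0+7+9+1+9+1+1+8+0+8+2+8+1+4+0 = 123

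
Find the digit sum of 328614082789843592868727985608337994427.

3+2+8+6+1+4+0+8+2+7+8+9+8+4+3+5+9+2+8+6+8+7+2+7+9+8+5+6+0+8+3+3+7+9+9+4+4+2+7 = 211

211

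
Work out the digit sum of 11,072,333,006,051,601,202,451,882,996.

95

1+1+0+7+2+3+3+3+0+0+6+0+5+1+6+0+1+2+0+2+4+5+1+8+8+2+9+9+6 = 95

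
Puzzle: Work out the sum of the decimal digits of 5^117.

5^117 = 6018531076210112040799931070577897870431567650673088110124808736145496368408203125
Sum of its 82 digits: 332.

332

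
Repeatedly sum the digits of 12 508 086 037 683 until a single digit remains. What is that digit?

1+2+5+0+8+0+8+6+0+3+7+6+8+3 = 57
5+7 = 12
1+2 = 3

3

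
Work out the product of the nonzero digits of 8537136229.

8×5×3×7×1×3×6×2×2×9 = 544320

544320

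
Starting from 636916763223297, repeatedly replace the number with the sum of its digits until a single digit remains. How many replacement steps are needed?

2

636916763223297 → 72 → 9 (2 steps)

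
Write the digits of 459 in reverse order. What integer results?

954

Reversing 459 gives 954.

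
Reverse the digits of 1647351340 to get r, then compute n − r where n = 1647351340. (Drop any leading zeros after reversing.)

1215813879

Reverse of 1647351340 is 431537461.
1647351340 − 431537461 = 1215813879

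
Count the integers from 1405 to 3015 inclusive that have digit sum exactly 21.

78

The integers in [1405, 3015] that have digit sum exactly 21: 1479, 1488, 1497, 1569, 1578, 1587, …, 2982, 2991.
78 qualify.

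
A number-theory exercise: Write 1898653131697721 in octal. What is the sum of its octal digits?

70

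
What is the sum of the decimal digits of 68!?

342

68! = 2480035542436830599600990418569171581047399201355367672371710738018221445712183296000000000000000
Sum of its 97 digits: 342.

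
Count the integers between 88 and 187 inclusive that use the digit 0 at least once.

19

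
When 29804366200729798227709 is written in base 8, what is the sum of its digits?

89

29804366200729798227709 in base 8 is 6237312533724161623133375.
Digit sum: 6+2+3+7+3+1+2+5+3+3+7+2+4+1+6+1+6+2+3+1+3+3+3+7+5 = 89.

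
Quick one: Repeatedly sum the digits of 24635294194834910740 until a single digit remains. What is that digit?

4

2+4+6+3+5+2+9+4+1+9+4+8+3+4+9+1+0+7+4+0 = 85
8+5 = 13
1+3 = 4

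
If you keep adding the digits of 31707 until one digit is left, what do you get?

9

3+1+7+0+7 = 18
1+8 = 9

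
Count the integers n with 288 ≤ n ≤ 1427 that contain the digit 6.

The integers in [288, 1427] that contain the digit 6: 296, 306, 316, 326, 336, 346, …, 1416, 1426.
294 qualify.

294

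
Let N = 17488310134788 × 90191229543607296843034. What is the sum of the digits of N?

17488310134788 × 90191229543607296843034 = 1577292193696458373176740259418866792
Sum of its 37 digits: 189.

189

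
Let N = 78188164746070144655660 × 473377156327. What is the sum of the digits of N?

78188164746070144655660 × 473377156327 = 37012491085921677125569867405360820
Sum of its 35 digits: 149.

149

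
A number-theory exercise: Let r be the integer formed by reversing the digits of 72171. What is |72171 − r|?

Reverse of 72171 is 17127.
|72171 − 17127| = 55044

55044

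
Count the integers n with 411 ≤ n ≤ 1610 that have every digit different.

710

The integers in [411, 1610] that have every digit different: 412, 413, 415, 416, 417, 418, …, 1608, 1609.
710 qualify.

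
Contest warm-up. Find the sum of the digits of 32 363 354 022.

3+2+3+6+3+3+5+4+0+2+2 = 33

33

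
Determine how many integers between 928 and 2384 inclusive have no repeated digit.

710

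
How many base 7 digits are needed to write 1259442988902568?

18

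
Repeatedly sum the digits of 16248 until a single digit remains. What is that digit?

1+6+2+4+8 = 21
2+1 = 3

3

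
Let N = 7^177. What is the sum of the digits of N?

658

7^177 = 382254918769819974701782742267647858111082220918339699169480145230008590406357306917215864717113294772320175575960033980179181108252057741716735459207
Sum of its 150 digits: 658.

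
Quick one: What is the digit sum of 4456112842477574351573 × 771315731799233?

178

4456112842477574351573 × 771315731799233 = 3437069938075550547522258676593743509
Sum of its 37 digits: 178.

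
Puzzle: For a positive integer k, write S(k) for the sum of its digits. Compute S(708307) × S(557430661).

925

S(708307) = 7+0+8+3+0+7 = 25.
S(557430661) = 5+5+7+4+3+0+6+6+1 = 37.
25 · 37 = 925.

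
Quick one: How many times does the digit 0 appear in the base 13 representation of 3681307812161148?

3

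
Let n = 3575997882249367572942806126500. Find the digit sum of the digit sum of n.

First digit sum: 151.
1+5+1 = 7.

7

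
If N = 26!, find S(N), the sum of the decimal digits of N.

26! = 403291461126605635584000000
Sum of its 27 digits: 81.

81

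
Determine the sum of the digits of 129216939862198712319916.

1+2+9+2+1+6+9+3+9+8+6+2+1+9+8+7+1+2+3+1+9+9+1+6 = 115

115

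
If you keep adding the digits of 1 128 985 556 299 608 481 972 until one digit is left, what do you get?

7

1+1+2+8+9+8+5+5+5+6+2+9+9+6+0+8+4+8+1+9+7+2 = 115
1+1+5 = 7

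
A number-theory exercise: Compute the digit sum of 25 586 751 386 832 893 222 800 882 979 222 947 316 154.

192

2+5+5+8+6+7+5+1+3+8+6+8+3+2+8+9+3+2+2+2+8+0+0+8+8+2+9+7+9+2+2+2+9+4+7+3+1+6+1+5+4 = 192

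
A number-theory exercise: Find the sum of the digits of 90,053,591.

32

9+0+0+5+3+5+9+1 = 32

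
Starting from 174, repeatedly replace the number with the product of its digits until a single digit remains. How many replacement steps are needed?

174 → 28 → 16 → 6 (3 steps)

3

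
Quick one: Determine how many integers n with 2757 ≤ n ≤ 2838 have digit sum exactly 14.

4

The integers in [2757, 2838] that have digit sum exactly 14: 2804, 2813, 2822, 2831.
4 qualify.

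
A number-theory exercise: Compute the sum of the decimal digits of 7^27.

7^27 = 65712362363534280139543
Sum of its 23 digits: 91.

91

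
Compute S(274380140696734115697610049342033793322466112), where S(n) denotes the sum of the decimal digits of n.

2+7+4+3+8+0+1+4+0+6+9+6+7+3+4+1+1+5+6+9+7+6+1+0+0+4+9+3+4+2+0+3+3+7+9+3+3+2+2+4+6+6+1+1+2 = 174

174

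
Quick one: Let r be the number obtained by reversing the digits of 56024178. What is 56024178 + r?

143166243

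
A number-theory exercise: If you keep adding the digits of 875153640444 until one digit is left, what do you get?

8+7+5+1+5+3+6+4+0+4+4+4 = 51
5+1 = 6

6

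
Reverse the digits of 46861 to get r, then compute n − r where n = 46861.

29997

Reverse of 46861 is 16864.
46861 − 16864 = 29997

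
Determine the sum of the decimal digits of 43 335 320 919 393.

57

4+3+3+3+5+3+2+0+9+1+9+3+9+3 = 57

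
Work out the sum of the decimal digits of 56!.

333

56! = 710998587804863451854045647463724949736497978881168458687447040000000000000
Sum of its 75 digits: 333.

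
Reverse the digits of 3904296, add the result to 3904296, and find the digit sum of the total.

Reversal of 3904296 is 6924093; 3904296 + 6924093 = 10828389.
Digit sum of 10828389: 1+0+8+2+8+3+8+9 = 39.

39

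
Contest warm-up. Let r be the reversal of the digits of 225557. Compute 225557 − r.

-529965

Reverse of 225557 is 755522.
225557 − 755522 = -529965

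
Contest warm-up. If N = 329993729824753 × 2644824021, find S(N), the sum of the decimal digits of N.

123

329993729824753 × 2644824021 = 872775343419890854791813
Sum of its 24 digits: 123.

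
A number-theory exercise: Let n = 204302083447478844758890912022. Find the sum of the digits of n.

125

2+0+4+3+0+2+0+8+3+4+4+7+4+7+8+8+4+4+7+5+8+8+9+0+9+1+2+0+2+2 = 125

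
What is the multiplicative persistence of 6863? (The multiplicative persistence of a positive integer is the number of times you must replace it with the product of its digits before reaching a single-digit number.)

4

6863 → 864 → 192 → 18 → 8 (4 steps)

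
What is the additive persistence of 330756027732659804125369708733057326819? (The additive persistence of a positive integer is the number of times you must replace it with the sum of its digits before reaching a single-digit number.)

330756027732659804125369708733057326819 → 172 → 10 → 1 (3 steps)

3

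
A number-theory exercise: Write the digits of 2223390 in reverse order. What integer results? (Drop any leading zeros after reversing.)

933222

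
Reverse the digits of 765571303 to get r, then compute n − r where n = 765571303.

Reverse of 765571303 is 303175567.
765571303 − 303175567 = 462395736

462395736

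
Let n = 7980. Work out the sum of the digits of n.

24

7+9+8+0 = 24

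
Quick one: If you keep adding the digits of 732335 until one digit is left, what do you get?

7+3+2+3+3+5 = 23
2+3 = 5

5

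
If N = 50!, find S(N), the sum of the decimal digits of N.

216

50! = 30414093201713378043612608166064768844377641568960512000000000000
Sum of its 65 digits: 216.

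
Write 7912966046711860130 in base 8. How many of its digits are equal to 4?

7912966046711860130 in base 8 is 667204013073577145642.
The digit 4 appears 3 times.

3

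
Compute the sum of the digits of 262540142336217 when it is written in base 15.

262540142336217 in base 15 is 20544119A34CC.
Digit sum: 2+0+5+4+4+1+1+9+10+3+4+12+12 = 67.

67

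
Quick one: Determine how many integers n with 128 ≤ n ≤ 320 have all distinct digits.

The integers in [128, 320] that have all distinct digits: 128, 129, 130, 132, 134, 135, …, 319, 320.
147 qualify.

147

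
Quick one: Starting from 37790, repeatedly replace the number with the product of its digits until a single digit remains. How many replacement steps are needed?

1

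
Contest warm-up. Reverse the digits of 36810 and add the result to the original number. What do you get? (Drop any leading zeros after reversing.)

Reverse of 36810 is 1863.
36810 + 1863 = 38673

38673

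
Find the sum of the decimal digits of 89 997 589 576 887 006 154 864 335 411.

8+9+9+9+7+5+8+9+5+7+6+8+8+7+0+0+6+1+5+4+8+6+4+3+3+5+4+1+1 = 156

156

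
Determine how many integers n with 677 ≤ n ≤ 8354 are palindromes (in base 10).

The integers in [677, 8354] that are palindromes (in base 10): 686, 696, 707, 717, 727, 737, …, 8228, 8338.
106 qualify.

106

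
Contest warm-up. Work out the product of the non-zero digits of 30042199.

1944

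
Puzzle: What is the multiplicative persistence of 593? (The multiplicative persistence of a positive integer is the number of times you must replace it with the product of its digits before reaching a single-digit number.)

3

593 → 135 → 15 → 5 (3 steps)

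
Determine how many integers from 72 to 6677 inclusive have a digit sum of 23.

The integers in [72, 6677] that have a digit sum of 23: 599, 689, 698, 779, 788, 797, …, 6665, 6674.
233 qualify.

233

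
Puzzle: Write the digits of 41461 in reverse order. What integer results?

Reversing 41461 gives 16414.

16414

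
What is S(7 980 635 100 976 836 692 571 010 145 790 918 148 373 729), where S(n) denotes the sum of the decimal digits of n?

7+9+8+0+6+3+5+1+0+0+9+7+6+8+3+6+6+9+2+5+7+1+0+1+0+1+4+5+7+9+0+9+1+8+1+4+8+3+7+3+7+2+9 = 197

197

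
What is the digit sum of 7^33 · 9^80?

459

7^33 · 9^80 = 168902499150122029821072487464803770782550181059018334746784320569489942963476625376225713523441394460807
Sum of its 105 digits: 459.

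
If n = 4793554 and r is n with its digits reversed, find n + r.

9347528

Reverse of 4793554 is 4553974.
4793554 + 4553974 = 9347528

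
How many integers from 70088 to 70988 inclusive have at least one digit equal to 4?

The integers in [70088, 70988] that have at least one digit equal to 4: 70094, 70104, 70114, 70124, 70134, 70140, …, 70974, 70984.
252 qualify.

252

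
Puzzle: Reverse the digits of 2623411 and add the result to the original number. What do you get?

3766673

Reverse of 2623411 is 1143262.
2623411 + 1143262 = 3766673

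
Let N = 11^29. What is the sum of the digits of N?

11^29 = 1586309297171491574414436704891
Sum of its 31 digits: 140.

140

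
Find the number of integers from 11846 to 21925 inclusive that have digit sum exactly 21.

659

The integers in [11846, 21925] that have digit sum exactly 21: 11847, 11856, 11865, 11874, 11883, 11892, …, 21909, 21918.
659 qualify.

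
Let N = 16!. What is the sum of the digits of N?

16! = 20922789888000
Sum of its 14 digits: 63.

63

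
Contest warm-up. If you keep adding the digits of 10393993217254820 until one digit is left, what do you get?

5

1+0+3+9+3+9+9+3+2+1+7+2+5+4+8+2+0 = 68
6+8 = 14
1+4 = 5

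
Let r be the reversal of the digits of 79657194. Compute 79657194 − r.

Reverse of 79657194 is 49175697.
79657194 − 49175697 = 30481497

30481497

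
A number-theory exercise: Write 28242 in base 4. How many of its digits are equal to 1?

28242 in base 4 is 12321102.
The digit 1 appears 3 times.

3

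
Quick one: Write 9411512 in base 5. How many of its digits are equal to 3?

1

9411512 in base 5 is 4402132022.
The digit 3 appears 1 time.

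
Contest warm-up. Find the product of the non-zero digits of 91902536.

9×1×9×2×5×3×6 = 14580

14580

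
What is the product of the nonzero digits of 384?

3×8×4 = 96

96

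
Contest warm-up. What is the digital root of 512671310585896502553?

6

5+1+2+6+7+1+3+1+0+5+8+5+8+9+6+5+0+2+5+5+3 = 87
8+7 = 15
1+5 = 6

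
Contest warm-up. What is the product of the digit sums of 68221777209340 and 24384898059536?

S(68221777209340) = 6+8+2+2+1+7+7+7+2+0+9+3+4+0 = 58.
S(24384898059536) = 2+4+3+8+4+8+9+8+0+5+9+5+3+6 = 74.
58 · 74 = 4292.

4292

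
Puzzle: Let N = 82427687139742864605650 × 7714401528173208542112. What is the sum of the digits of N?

82427687139742864605650 × 7714401528173208542112 = 635880275634615483760062390226099242298132800
Sum of its 45 digits: 186.

186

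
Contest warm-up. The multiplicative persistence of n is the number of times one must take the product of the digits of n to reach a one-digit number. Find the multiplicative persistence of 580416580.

580416580 → 0 (1 step)

1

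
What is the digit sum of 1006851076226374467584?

92

1+0+0+6+8+5+1+0+7+6+2+2+6+3+7+4+4+6+7+5+8+4 = 92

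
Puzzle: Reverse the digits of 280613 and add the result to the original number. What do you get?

596695

Reverse of 280613 is 316082.
280613 + 316082 = 596695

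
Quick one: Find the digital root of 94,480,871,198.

9+4+4+8+0+8+7+1+1+9+8 = 59
5+9 = 14
1+4 = 5

5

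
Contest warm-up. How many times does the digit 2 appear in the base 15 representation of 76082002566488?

1

76082002566488 in base 15 is 8BE102B6A3C8.
The digit 2 appears 1 time.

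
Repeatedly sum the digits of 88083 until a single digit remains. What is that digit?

8+8+0+8+3 = 27
2+7 = 9

9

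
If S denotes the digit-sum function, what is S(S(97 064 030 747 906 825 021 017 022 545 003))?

First digit sum: 109.
1+0+9 = 10.

10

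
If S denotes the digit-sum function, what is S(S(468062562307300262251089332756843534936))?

14

First digit sum: 158.
1+5+8 = 14.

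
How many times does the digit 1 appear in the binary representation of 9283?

9283 in base 2 is 10010001000011.
The digit 1 appears 5 times.

5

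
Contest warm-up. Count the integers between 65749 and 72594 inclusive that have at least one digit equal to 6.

4906

The integers in [65749, 72594] that have at least one digit equal to 6: 65749, 65750, 65751, 65752, 65753, 65754, …, 72576, 72586.
4906 qualify.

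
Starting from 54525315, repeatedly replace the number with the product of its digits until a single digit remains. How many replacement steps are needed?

54525315 → 15000 → 0 (2 steps)

2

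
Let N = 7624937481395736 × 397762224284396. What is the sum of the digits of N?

141

7624937481395736 × 397762224284396 = 3032912092629428295435885735456
Sum of its 31 digits: 141.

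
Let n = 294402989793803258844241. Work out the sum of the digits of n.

115

2+9+4+4+0+2+9+8+9+7+9+3+8+0+3+2+5+8+8+4+4+2+4+1 = 115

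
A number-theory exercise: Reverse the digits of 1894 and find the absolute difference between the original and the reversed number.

3087

Reverse of 1894 is 4981.
|1894 − 4981| = 3087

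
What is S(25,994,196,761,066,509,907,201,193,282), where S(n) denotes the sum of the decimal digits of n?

129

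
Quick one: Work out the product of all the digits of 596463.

5×9×6×4×6×3 = 19440

19440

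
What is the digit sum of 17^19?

98

17^19 = 239072435685151324847153
Sum of its 24 digits: 98.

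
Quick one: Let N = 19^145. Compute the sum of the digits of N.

19^145 = 262586344985611149563135607342551174202477020157928684666113795189426114923083081242041713050744066477244927903266627801857651730760873804533878641111132280916113170249281231034034546899
Sum of its 186 digits: 757.

757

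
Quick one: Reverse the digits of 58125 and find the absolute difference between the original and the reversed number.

5940

Reverse of 58125 is 52185.
|58125 − 52185| = 5940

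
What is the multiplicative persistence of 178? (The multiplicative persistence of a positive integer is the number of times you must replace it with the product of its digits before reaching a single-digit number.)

178 → 56 → 30 → 0 (3 steps)

3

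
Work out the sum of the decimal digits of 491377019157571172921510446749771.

4+9+1+3+7+7+0+1+9+1+5+7+5+7+1+1+7+2+9+2+1+5+1+0+4+4+6+7+4+9+7+7+1 = 144

144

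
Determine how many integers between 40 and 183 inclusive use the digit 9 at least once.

The integers in [40, 183] that use the digit 9 at least once: 49, 59, 69, 79, 89, 90, …, 169, 179.
23 qualify.

23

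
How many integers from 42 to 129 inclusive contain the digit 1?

35

The integers in [42, 129] that contain the digit 1: 51, 61, 71, 81, 91, 100, …, 128, 129.
35 qualify.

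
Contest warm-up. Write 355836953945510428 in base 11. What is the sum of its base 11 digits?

98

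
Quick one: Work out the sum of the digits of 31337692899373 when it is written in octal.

31337692899373 in base 8 is 710014003324055.
Digit sum: 7+1+0+0+1+4+0+0+3+3+2+4+0+5+5 = 35.

35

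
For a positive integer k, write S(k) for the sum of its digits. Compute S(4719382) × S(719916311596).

1972

S(4719382) = 4+7+1+9+3+8+2 = 34.
S(719916311596) = 7+1+9+9+1+6+3+1+1+5+9+6 = 58.
34 · 58 = 1972.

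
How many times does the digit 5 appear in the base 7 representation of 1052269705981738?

2

1052269705981738 in base 7 is 434433656156311366.
The digit 5 appears 2 times.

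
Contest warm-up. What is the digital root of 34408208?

2

3+4+4+0+8+2+0+8 = 29
2+9 = 11
1+1 = 2
(Equivalently, 34408208 mod 9 = 2.)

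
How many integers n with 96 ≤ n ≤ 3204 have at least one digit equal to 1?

1643

The integers in [96, 3204] that have at least one digit equal to 1: 100, 101, 102, 103, 104, 105, …, 3199, 3201.
1643 qualify.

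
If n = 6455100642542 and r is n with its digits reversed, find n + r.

8907560658088

Reverse of 6455100642542 is 2452460015546.
6455100642542 + 2452460015546 = 8907560658088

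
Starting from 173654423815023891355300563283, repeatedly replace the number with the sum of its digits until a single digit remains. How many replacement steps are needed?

2

173654423815023891355300563283 → 115 → 7 (2 steps)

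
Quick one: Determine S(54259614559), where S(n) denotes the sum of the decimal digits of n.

55

5+4+2+5+9+6+1+4+5+5+9 = 55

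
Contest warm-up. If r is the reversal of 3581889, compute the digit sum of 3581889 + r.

30

Reversal of 3581889 is 9881853; 3581889 + 9881853 = 13463742.
Digit sum of 13463742: 1+3+4+6+3+7+4+2 = 30.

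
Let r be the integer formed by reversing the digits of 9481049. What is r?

9401849

Reversing 9481049 gives 9401849.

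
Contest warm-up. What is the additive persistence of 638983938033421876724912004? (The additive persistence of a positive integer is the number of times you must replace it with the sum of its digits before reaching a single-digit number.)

638983938033421876724912004 → 120 → 3 (2 steps)

2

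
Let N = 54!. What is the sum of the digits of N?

261

54! = 230843697339241380472092742683027581083278564571807941132288000000000000
Sum of its 72 digits: 261.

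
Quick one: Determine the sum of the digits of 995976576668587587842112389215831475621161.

214

9+9+5+9+7+6+5+7+6+6+6+8+5+8+7+5+8+7+8+4+2+1+1+2+3+8+9+2+1+5+8+3+1+4+7+5+6+2+1+1+6+1 = 214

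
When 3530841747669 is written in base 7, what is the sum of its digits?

3530841747669 in base 7 is 513044356443225.
Digit sum: 5+1+3+0+4+4+3+5+6+4+4+3+2+2+5 = 51.

51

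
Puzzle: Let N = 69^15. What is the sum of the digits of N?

69^15 = 3825924196601651794829001549
Sum of its 28 digits: 126.

126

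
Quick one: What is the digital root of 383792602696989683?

5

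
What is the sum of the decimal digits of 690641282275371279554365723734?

135

6+9+0+6+4+1+2+8+2+2+7+5+3+7+1+2+7+9+5+5+4+3+6+5+7+2+3+7+3+4 = 135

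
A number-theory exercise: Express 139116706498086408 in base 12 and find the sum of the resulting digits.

139116706498086408 in base 12 is 9042A45888793860.
Digit sum: 9+0+4+2+10+4+5+8+8+8+7+9+3+8+6+0 = 91.

91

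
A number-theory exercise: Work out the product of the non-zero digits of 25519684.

2×5×5×1×9×6×8×4 = 86400

86400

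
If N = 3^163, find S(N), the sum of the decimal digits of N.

3^163 = 589881151426658740854227725580736348849310352832644300781946246613899173590427
Sum of its 78 digits: 360.

360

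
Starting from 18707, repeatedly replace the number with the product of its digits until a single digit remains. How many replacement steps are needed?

1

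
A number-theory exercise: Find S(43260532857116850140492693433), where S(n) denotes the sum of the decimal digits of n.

4+3+2+6+0+5+3+2+8+5+7+1+1+6+8+5+0+1+4+0+4+9+2+6+9+3+4+3+3 = 114

114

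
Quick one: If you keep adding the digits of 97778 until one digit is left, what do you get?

2

9+7+7+7+8 = 38
3+8 = 11
1+1 = 2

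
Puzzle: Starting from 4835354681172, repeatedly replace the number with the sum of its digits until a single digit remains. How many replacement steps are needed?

4835354681172 → 57 → 12 → 3 (3 steps)

3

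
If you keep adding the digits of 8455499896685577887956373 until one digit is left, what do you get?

8

8+4+5+5+4+9+9+8+9+6+6+8+5+5+7+7+8+8+7+9+5+6+3+7+3 = 161
1+6+1 = 8
(Equivalently, 8455499896685577887956373 mod 9 = 8.)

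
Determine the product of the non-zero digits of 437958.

4×3×7×9×5×8 = 30240

30240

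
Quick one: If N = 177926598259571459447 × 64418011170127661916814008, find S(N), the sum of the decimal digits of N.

177926598259571459447 × 64418011170127661916814008 = 11461677594147891284656060855237997565013533576
Sum of its 47 digits: 222.

222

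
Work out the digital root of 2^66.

1

The digital root of n equals n mod 9 (or 9 when 9 | n), so we need 2^66 mod 9.
2^66 ≡ 1 (mod 9), so the digital root is 1.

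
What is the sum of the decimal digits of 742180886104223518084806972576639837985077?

7+4+2+1+8+0+8+8+6+1+0+4+2+2+3+5+1+8+0+8+4+8+0+6+9+7+2+5+7+6+6+3+9+8+3+7+9+8+5+0+7+7 = 204

204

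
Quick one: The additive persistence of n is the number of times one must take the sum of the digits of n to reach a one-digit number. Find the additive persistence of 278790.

2

278790 → 33 → 6 (2 steps)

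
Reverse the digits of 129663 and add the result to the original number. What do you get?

Reverse of 129663 is 366921.
129663 + 366921 = 496584

496584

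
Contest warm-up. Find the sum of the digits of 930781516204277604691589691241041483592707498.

204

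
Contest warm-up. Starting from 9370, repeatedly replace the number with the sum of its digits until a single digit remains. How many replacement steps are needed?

3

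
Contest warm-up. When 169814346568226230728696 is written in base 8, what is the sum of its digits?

111

169814346568226230728696 in base 8 is 43753235677215254640673770.
Digit sum: 4+3+7+5+3+2+3+5+6+7+7+2+1+5+2+5+4+6+4+0+6+7+3+7+7+0 = 111.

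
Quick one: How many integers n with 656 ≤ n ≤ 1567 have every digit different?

The integers in [656, 1567] that have every digit different: 657, 658, 659, 670, 671, 672, …, 1564, 1567.
500 qualify.

500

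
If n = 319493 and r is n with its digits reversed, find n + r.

Reverse of 319493 is 394913.
319493 + 394913 = 714406

714406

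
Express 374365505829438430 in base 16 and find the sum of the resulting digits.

374365505829438430 in base 16 is 5320371AF1F83DE.
Digit sum: 5+3+2+0+3+7+1+10+15+1+15+8+3+13+14 = 100.

100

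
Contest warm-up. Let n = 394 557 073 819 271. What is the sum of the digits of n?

3+9+4+5+5+7+0+7+3+8+1+9+2+7+1 = 71

71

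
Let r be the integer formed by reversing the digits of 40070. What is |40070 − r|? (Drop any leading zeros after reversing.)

33066

Reverse of 40070 is 7004.
|40070 − 7004| = 33066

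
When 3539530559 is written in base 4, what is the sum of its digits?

3539530559 in base 4 is 3102332033030333.
Digit sum: 3+1+0+2+3+3+2+0+3+3+0+3+0+3+3+3 = 32.

32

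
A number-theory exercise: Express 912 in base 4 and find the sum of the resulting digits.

912 in base 4 is 32100.
Digit sum: 3+2+1+0+0 = 6.

6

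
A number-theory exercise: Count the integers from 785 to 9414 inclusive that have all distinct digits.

The integers in [785, 9414] that have all distinct digits: 785, 786, 789, 790, 791, 792, …, 9412, 9413.
4421 qualify.

4421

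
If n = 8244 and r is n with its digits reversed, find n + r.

12672

Reverse of 8244 is 4428.
8244 + 4428 = 12672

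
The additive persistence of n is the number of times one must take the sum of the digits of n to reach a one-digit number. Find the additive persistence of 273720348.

273720348 → 36 → 9 (2 steps)

2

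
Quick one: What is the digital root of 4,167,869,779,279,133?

4+1+6+7+8+6+9+7+7+9+2+7+9+1+3+3 = 89
8+9 = 17
1+7 = 8

8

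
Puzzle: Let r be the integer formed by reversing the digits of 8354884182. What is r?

2814884538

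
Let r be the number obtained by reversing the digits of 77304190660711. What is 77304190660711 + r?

89010799801088

Reverse of 77304190660711 is 11706609140377.
77304190660711 + 11706609140377 = 89010799801088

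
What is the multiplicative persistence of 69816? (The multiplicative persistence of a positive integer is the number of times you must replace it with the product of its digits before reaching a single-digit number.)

69816 → 2592 → 180 → 0 (3 steps)

3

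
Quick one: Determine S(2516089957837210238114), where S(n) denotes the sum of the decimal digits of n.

2+5+1+6+0+8+9+9+5+7+8+3+7+2+1+0+2+3+8+1+1+4 = 92

92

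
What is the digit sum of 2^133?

191

2^133 = 10889035741470030830827987437816582766592
Sum of its 41 digits: 191.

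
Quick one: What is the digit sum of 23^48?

289

23^48 = 230640796319223839361986981083444028527480075343400946297318327681
Sum of its 66 digits: 289.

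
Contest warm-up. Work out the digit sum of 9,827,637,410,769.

69

9+8+2+7+6+3+7+4+1+0+7+6+9 = 69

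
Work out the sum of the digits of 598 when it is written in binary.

5

598 in base 2 is 1001010110.
Digit sum: 1+0+0+1+0+1+0+1+1+0 = 5.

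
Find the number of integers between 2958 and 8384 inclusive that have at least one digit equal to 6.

The integers in [2958, 8384] that have at least one digit equal to 6: 2960, 2961, 2962, 2963, 2964, 2965, …, 8369, 8376.
2171 qualify.

2171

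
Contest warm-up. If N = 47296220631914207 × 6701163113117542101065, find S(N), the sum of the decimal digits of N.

187

47296220631914207 × 6701163113117542101065 = 316939689088452331674555388883603330455
Sum of its 39 digits: 187.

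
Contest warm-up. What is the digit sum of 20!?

20! = 2432902008176640000
Sum of its 19 digits: 54.

54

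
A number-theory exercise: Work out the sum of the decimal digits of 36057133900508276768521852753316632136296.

3+6+0+5+7+1+3+3+9+0+0+5+0+8+2+7+6+7+6+8+5+2+1+8+5+2+7+5+3+3+1+6+6+3+2+1+3+6+2+9+6 = 172

172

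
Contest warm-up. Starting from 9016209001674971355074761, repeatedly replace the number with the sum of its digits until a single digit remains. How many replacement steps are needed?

9016209001674971355074761 → 100 → 1 (2 steps)

2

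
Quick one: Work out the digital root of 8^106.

The digital root of n equals n mod 9 (or 9 when 9 | n), so we need 8^106 mod 9.
8^106 ≡ 1 (mod 9), so the digital root is 1.

1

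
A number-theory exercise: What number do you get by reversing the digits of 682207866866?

668668702286

Reversing 682207866866 gives 668668702286.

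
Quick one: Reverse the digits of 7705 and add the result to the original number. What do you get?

12782

Reverse of 7705 is 5077.
7705 + 5077 = 12782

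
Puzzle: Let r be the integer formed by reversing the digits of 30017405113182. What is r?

28131150471003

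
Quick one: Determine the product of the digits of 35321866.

3×5×3×2×1×8×6×6 = 25920

25920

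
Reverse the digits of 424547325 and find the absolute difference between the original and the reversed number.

99198099

Reverse of 424547325 is 523745424.
|424547325 − 523745424| = 99198099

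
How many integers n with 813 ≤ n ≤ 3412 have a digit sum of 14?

The integers in [813, 3412] that have a digit sum of 14: 815, 824, 833, 842, 851, 860, …, 3380, 3407.
197 qualify.

197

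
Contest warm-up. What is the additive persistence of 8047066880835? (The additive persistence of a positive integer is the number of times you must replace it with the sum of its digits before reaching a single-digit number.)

8047066880835 → 63 → 9 (2 steps)

2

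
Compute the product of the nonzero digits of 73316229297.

7×3×3×1×6×2×2×9×2×9×7 = 1714608

1714608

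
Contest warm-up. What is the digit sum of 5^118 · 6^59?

5^118 · 6^59 = 245123124779553476933979997334084321991554134001489728689193725585937500000000000000000000000000000000000000000000000000000000000
Sum of its 129 digits: 342.

342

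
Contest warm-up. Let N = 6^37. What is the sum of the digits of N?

135

6^37 = 61886548790943213277031694336
Sum of its 29 digits: 135.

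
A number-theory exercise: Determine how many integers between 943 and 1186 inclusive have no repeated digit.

The integers in [943, 1186] that have no repeated digit: 943, 945, 946, 947, 948, 950, …, 1097, 1098.
93 qualify.

93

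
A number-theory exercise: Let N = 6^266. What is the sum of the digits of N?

954

6^266 = 973268353124695564007152739668814057198409486438780266300365309925931347662535629048806840904355346718711655739433789463546802248615510201603046420308854287646811938894052088977936145488644875458542049427456
Sum of its 207 digits: 954.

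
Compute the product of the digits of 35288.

1920

3×5×2×8×8 = 1920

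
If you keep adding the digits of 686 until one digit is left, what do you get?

2

6+8+6 = 20
2+0 = 2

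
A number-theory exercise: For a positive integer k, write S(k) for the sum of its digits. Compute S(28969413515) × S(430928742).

2067

S(28969413515) = 2+8+9+6+9+4+1+3+5+1+5 = 53.
S(430928742) = 4+3+0+9+2+8+7+4+2 = 39.
53 · 39 = 2067.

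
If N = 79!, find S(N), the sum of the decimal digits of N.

79! = 894618213078297528685144171539831652069808216779571907213868063227837990693501860533361810841010176000000000000000000
Sum of its 117 digits: 441.

441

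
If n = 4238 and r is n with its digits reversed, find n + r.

12562

Reverse of 4238 is 8324.
4238 + 8324 = 12562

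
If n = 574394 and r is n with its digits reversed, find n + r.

Reverse of 574394 is 493475.
574394 + 493475 = 1067869

1067869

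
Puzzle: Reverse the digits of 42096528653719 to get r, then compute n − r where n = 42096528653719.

Reverse of 42096528653719 is 91735682569024.
42096528653719 − 91735682569024 = -49639153915305

-49639153915305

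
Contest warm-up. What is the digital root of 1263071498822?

8

1+2+6+3+0+7+1+4+9+8+8+2+2 = 53
5+3 = 8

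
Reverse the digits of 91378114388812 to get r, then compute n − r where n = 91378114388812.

69489773201493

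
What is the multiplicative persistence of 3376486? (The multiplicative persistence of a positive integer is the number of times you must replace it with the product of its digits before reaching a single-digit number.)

3376486 → 72576 → 2940 → 0 (3 steps)

3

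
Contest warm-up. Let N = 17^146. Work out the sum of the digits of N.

829

17^146 = 442122402406453852935958024958547119975481495873706941986456781720390251412889617797780643038254086197423625344656165708857498172166673020389502869322968637833230405433904553550369
Sum of its 180 digits: 829.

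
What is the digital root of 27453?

3

2+7+4+5+3 = 21
2+1 = 3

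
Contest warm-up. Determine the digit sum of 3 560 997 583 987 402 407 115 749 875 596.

3+5+6+0+9+9+7+5+8+3+9+8+7+4+0+2+4+0+7+1+1+5+7+4+9+8+7+5+5+9+6 = 163

163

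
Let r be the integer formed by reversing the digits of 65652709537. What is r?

73590725656

Reversing 65652709537 gives 73590725656.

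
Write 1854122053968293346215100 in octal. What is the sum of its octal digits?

1854122053968293346215100 in base 8 is 610500241572310021234202274.
Digit sum: 6+1+0+5+0+0+2+4+1+5+7+2+3+1+0+0+2+1+2+3+4+2+0+2+2+7+4 = 66.

66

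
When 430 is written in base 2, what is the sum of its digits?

6

430 in base 2 is 110101110.
Digit sum: 1+1+0+1+0+1+1+1+0 = 6.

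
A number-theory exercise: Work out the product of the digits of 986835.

9×8×6×8×3×5 = 51840

51840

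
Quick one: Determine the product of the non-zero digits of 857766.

70560

8×5×7×7×6×6 = 70560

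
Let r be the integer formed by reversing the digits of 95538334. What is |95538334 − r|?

52154775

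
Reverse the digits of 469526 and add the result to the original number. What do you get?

1095490

Reverse of 469526 is 625964.
469526 + 625964 = 1095490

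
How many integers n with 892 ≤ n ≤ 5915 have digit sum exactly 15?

362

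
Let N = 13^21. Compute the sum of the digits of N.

91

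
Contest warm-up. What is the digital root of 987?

6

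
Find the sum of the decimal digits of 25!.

72

25! = 15511210043330985984000000
Sum of its 26 digits: 72.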